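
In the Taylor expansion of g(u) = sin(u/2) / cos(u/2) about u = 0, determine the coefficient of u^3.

1/24

Write the quotient as an unknown series and match coefficients against numerator = denominator · series.
g(0) = 0
g′(0) = 1/2
g′′(0) = 0
g′′′(0) = 1/4
The Taylor polynomial is Σ g^(k)(0)/k! · u^k.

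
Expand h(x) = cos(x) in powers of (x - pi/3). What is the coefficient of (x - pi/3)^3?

h(pi/3) = 1/2
h′(pi/3) = -sqrt(3)/2
h′′(pi/3) = -1/2
h′′′(pi/3) = sqrt(3)/2
The Taylor polynomial is Σ h^(k)(pi/3)/k! · (x - pi/3)^k.

sqrt(3)/12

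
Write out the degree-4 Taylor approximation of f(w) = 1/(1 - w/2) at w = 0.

Use the known series and substitute for the argument.
[w^0] = 1;  [w^1] = 1/2;  [w^2] = 1/4;  [w^3] = 1/8;  [w^4] = 1/16.

w^4/16 + w^3/8 + w^2/4 + w/2 + 1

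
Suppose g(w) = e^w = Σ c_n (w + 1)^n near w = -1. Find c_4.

e^(-1)/24

[(w + 1)^0] = e^(-1);  [(w + 1)^1] = e^(-1);  [(w + 1)^2] = e^(-1)/2;  [(w + 1)^3] = e^(-1)/6;  [(w + 1)^4] = e^(-1)/24.
So c_4 = g^(4)(-1)/4! = e^(-1)/24.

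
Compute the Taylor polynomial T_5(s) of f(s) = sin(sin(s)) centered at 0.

Compose series: expand the inner function first, then feed it into the outer expansion.
f(0) = 0
f′(0) = 1
f′′(0) = 0
f′′′(0) = -2
f^(4)(0) = 0
f^(5)(0) = 12

s^5/10 - s^3/3 + s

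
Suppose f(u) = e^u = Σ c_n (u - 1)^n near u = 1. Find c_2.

[(u - 1)^0] = e;  [(u - 1)^1] = e;  [(u - 1)^2] = e/2.

e/2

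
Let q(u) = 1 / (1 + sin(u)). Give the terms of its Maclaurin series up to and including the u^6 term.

17*u^6/45 - 61*u^5/120 + 2*u^4/3 - 5*u^3/6 + u^2 - u + 1

Use the geometric series for the reciprocal, then substitute.
q(0) = 1
q′(0) = -1
q′′(0) = 2
q′′′(0) = -5
q^(4)(0) = 16
q^(5)(0) = -61
q^(6)(0) = 272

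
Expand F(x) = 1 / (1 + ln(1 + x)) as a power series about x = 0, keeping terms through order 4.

Write 1/(1+u) = 1 - u + u^2 - u^3 + ... and substitute the series for u.

11*x^4/3 - 7*x^3/3 + 3*x^2/2 - x + 1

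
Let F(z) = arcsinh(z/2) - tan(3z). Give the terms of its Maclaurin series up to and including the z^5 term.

-7*2^(74/77)*3^(632/693)*5^(19/63)*7^(170/693)*z^5/3 - 433*z^3/48 - 5*z/2

Expand each term separately and add.
F(0) = 0
F′(0) = -5/2
F′′(0) = 0
F′′′(0) = -433/8
F^(4)(0) = 0
F^(5)(0) = -105565168311740677323*2^(4/41)*3^(7/41)*5^(22/41)*7^(18/41)/195312500000000000
Then c_k = F^(k)(0)/k! gives each Taylor coefficient.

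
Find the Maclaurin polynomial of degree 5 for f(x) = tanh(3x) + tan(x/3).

23620*x^5/729 - 728*x^3/81 + 10*x/3

Expand each term separately and add.
[x^0] = 0;  [x^1] = 10/3;  [x^2] = 0;  [x^3] = -728/81;  [x^4] = 0;  [x^5] = 23620/729.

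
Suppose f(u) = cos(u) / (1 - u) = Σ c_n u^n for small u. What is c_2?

1/2

Expand each factor separately, then convolve coefficients.
f(0) = 1
f′(0) = 1
f′′(0) = 1
Then c_k = f^(k)(0)/k! gives each Taylor coefficient.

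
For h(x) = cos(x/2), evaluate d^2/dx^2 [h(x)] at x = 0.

From the series, [x^2] h = -1/8; multiply by 2! = 2 to get -1/4.

-1/4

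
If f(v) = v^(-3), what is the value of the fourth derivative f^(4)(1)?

360

The coefficient of (v - 1)^4 in the expansion is 15, so f^(4)(1) = 4! * (15) = 360.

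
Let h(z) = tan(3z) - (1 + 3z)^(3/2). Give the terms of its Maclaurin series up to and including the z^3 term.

171*z^3/16 - 27*z^2/8 - 3*z/2 - 1

Combine the two series term by term.
[z^0] = -1;  [z^1] = -3/2;  [z^2] = -27/8;  [z^3] = 171/16.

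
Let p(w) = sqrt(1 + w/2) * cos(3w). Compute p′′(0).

Take the Cauchy product of the two expansions.
The coefficient of w^2 in the expansion is -145/32, so p′′(0) = 2! * (-145/32) = -145/16.

-145/16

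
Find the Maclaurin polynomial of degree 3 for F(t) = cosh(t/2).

Apply the Taylor formula c_k = f^(k)(a)/k!.
F(0) = 1
F′(0) = 0
F′′(0) = 1/4
F′′′(0) = 0
Dividing each by k! gives the coefficients c_0, ..., c_3.

t^2/8 + 1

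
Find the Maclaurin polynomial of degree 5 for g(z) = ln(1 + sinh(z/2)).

Compose series: expand the inner function first, then feed it into the outer expansion.
[z^0] = 0;  [z^1] = 1/2;  [z^2] = -1/8;  [z^3] = 1/16;  [z^4] = -5/192;  [z^5] = 3/256.

3*z^5/256 - 5*z^4/192 + z^3/16 - z^2/8 + z/2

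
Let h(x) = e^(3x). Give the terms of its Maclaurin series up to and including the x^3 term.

9*x^3/2 + 9*x^2/2 + 3*x + 1

h(0) = 1
h′(0) = 3
h′′(0) = 9
h′′′(0) = 27
The Taylor polynomial is Σ h^(k)(0)/k! · x^k.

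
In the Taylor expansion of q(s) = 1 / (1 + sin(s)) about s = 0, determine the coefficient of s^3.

-5/6

Use the geometric series for the reciprocal, then substitute.
[s^0] = 1;  [s^1] = -1;  [s^2] = 1;  [s^3] = -5/6.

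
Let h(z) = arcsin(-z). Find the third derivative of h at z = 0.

-1

The coefficient of z^3 in the expansion is -1/6, so h′′′(0) = 3! * (-1/6) = -1.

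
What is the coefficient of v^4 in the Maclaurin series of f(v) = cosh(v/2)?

Use the known series and substitute for the argument.
[v^0] = 1;  [v^1] = 0;  [v^2] = 1/8;  [v^3] = 0;  [v^4] = 1/384.

1/384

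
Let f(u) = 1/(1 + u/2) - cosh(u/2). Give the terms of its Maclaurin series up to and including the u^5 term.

-u^5/32 + 23*u^4/384 - u^3/8 + u^2/8 - u/2

Expand each term separately and add.
[u^0] = 0;  [u^1] = -1/2;  [u^2] = 1/8;  [u^3] = -1/8;  [u^4] = 23/384;  [u^5] = -1/32.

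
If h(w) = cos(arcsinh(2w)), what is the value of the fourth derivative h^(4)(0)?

80

Plug the Maclaurin series of the inner function into that of the outer and collect terms.
From the series, [w^4] h = 10/3; multiply by 4! = 24 to get 80.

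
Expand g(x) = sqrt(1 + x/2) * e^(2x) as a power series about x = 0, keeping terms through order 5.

Take the Cauchy product of the two expansions.
[x^0] = 1;  [x^1] = 9/4;  [x^2] = 79/32;  [x^3] = 683/384;  [x^4] = 1947/2048;  [x^5] = 49553/122880.

49553*x^5/122880 + 1947*x^4/2048 + 683*x^3/384 + 79*x^2/32 + 9*x/4 + 1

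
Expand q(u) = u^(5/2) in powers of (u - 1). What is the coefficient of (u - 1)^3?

5/16

Compute the successive derivatives at the expansion point and divide by k!.
q(1) = 1
q′(1) = 5/2
q′′(1) = 15/4
q′′′(1) = 15/8
Dividing each by k! gives the coefficients c_0, ..., c_3.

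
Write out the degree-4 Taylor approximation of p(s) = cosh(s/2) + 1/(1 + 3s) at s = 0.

21*2^(431/549)*3^(238/549)*5^(520/549)*7^(6/61)*s^4/4 - 27*s^3 + 73*s^2/8 - 3*s + 2

Expand each term separately and add.
p(0) = 2
p′(0) = -3
p′′(0) = 73/4
p′′′(0) = -162
p^(4)(0) = 126*2^(431/549)*3^(238/549)*5^(520/549)*7^(6/61)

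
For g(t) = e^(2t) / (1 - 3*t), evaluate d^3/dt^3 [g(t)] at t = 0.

314

Expand 1/(denominator) as a geometric series and multiply by the numerator's series.
From the series, [t^3] g = 157/3; multiply by 3! = 6 to get 314.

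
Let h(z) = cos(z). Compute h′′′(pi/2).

1

The coefficient of (z - pi/2)^3 in the expansion is 1/6, so h′′′(pi/2) = 3! * (1/6) = 1.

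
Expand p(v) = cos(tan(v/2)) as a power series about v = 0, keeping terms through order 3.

Substitute the inner expansion into the outer series and collect powers.
p(0) = 1
p′(0) = 0
p′′(0) = -1/4
p′′′(0) = 0

1 - v^2/8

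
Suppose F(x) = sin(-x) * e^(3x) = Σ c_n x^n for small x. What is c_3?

Write out both Maclaurin series and multiply, keeping only the needed powers.
F(0) = 0
F′(0) = -1
F′′(0) = -6
F′′′(0) = -26
So c_3 = F′′′(0)/3! = -13/3.

-13/3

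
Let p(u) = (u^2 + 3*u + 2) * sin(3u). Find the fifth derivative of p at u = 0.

Multiply each power in the prefactor through the base expansion.
From the series, [u^5] p = -9/20; multiply by 5! = 120 to get -54.

-54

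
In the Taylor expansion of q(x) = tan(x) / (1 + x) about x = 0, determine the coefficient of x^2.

Multiply the two series term by term and collect like powers.
q(0) = 0
q′(0) = 1
q′′(0) = -2

-1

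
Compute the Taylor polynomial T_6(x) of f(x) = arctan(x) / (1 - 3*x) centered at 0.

1173*x^6/5 + 391*x^5/5 + 26*x^4 + 26*x^3/3 + 3*x^2 + x

Expand 1/(denominator) as a geometric series and multiply by the numerator's series.
f(0) = 0
f′(0) = 1
f′′(0) = 6
f′′′(0) = 52
f^(4)(0) = 624
f^(5)(0) = 9384
f^(6)(0) = 168912
Then c_k = f^(k)(0)/k! gives each Taylor coefficient.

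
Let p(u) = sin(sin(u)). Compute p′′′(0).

Let u equal the inner series; expand the outer function in u and truncate.
The coefficient of u^3 in the expansion is -1/3, so p′′′(0) = 3! * (-1/3) = -2.

-2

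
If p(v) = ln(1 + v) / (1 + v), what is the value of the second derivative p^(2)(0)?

Write out both Maclaurin series and multiply, keeping only the needed powers.
The coefficient of v^2 in the expansion is -3/2, so p′′(0) = 2! * (-3/2) = -3.

-3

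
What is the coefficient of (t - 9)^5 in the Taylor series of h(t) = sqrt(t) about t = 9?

h(9) = 3
h′(9) = 1/6
h′′(9) = -1/108
h′′′(9) = 1/648
h^(4)(9) = -5/11664
h^(5)(9) = 35/209952
So c_5 = h^(5)(9)/5! = 7/5038848.

7/5038848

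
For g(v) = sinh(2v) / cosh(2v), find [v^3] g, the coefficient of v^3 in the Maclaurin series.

Divide the numerator series by the denominator series (power-series long division).
[v^0] = 0;  [v^1] = 2;  [v^2] = 0;  [v^3] = -8/3.

-8/3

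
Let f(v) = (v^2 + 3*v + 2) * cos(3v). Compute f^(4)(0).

Multiply each power in the prefactor through the base expansion.
The coefficient of v^4 in the expansion is 9/4, so f^(4)(0) = 4! * (9/4) = 54.

54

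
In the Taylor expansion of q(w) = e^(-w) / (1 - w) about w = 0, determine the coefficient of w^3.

Multiply the two series term by term and collect like powers.

1/3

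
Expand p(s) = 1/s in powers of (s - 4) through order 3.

-(s - 4)^3/256 + (s - 4)^2/64 - (s - 4)/16 + 1/4

Compute the successive derivatives at the expansion point and divide by k!.
p(4) = 1/4
p′(4) = -1/16
p′′(4) = 1/32
p′′′(4) = -3/128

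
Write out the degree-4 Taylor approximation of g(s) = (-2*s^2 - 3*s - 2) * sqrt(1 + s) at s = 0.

Distribute the polynomial across the series and collect like powers.
g(0) = -2
g′(0) = -4
g′′(0) = -13/2
g′′′(0) = -9/2
g^(4)(0) = 27/8
Dividing each by k! gives the coefficients c_0, ..., c_4.

9*s^4/64 - 3*s^3/4 - 13*s^2/4 - 4*s - 2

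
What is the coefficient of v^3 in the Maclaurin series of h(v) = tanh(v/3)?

-1/81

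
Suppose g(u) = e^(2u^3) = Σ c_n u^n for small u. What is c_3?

2

[u^0] = 1;  [u^1] = 0;  [u^2] = 0;  [u^3] = 2.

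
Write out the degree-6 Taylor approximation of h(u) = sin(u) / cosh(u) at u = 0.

Divide the numerator series by the denominator series (power-series long division).
h(0) = 0
h′(0) = 1
h′′(0) = 0
h′′′(0) = -4
h^(4)(0) = 0
h^(5)(0) = 36
h^(6)(0) = 0
Dividing each by k! gives the coefficients c_0, ..., c_6.

3*u^5/10 - 2*u^3/3 + u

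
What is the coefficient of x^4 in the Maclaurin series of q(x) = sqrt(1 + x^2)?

-1/8

[x^0] = 1;  [x^1] = 0;  [x^2] = 1/2;  [x^3] = 0;  [x^4] = -1/8.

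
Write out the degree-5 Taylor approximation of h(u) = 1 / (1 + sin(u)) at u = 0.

-61*u^5/120 + 2*u^4/3 - 5*u^3/6 + u^2 - u + 1

Expand as Σ (-1)^k u^k with u equal to the inner function's series.
h(0) = 1
h′(0) = -1
h′′(0) = 2
h′′′(0) = -5
h^(4)(0) = 16
h^(5)(0) = -61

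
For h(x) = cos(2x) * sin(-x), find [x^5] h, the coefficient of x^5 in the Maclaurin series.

Multiply the two series term by term and collect like powers.
h(0) = 0
h′(0) = -1
h′′(0) = 0
h′′′(0) = 13
h^(4)(0) = 0
h^(5)(0) = -121
Then c_k = h^(k)(0)/k! gives each Taylor coefficient.

-121/120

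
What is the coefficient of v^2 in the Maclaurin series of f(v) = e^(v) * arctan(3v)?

3

Take the Cauchy product of the two expansions.
f(0) = 0
f′(0) = 3
f′′(0) = 6
Dividing each by k! gives the coefficients c_0, ..., c_2.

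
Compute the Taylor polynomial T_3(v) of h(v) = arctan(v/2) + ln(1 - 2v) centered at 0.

Add the two expansions coefficient-wise.
[v^0] = 0;  [v^1] = -3/2;  [v^2] = -2;  [v^3] = -65/24.

-65*v^3/24 - 2*v^2 - 3*v/2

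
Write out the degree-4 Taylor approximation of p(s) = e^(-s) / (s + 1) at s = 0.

65*s^4/24 - 8*s^3/3 + 5*s^2/2 - 2*s + 1

Use 1/(1 - r) = Σ r^k on the denominator, then take the Cauchy product.
p(0) = 1
p′(0) = -2
p′′(0) = 5
p′′′(0) = -16
p^(4)(0) = 65
The Taylor polynomial is Σ p^(k)(0)/k! · s^k.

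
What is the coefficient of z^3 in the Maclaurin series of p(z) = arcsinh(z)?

p(0) = 0
p′(0) = 1
p′′(0) = 0
p′′′(0) = -1

-1/6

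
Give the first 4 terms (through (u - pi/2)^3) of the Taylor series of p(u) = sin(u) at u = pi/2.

Use the known series and substitute for the argument.

1 - (u - pi/2)^2/2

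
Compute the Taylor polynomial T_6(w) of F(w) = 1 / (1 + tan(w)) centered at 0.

122*w^6/45 - 32*w^5/15 + 5*w^4/3 - 4*w^3/3 + w^2 - w + 1

Write 1/(1+u) = 1 - u + u^2 - u^3 + ... and substitute the series for u.
F(0) = 1
F′(0) = -1
F′′(0) = 2
F′′′(0) = -8
F^(4)(0) = 40
F^(5)(0) = -256
F^(6)(0) = 1952
Then c_k = F^(k)(0)/k! gives each Taylor coefficient.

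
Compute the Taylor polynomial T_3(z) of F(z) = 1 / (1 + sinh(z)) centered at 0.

Expand as Σ (-1)^k u^k with u equal to the inner function's series.
F(0) = 1
F′(0) = -1
F′′(0) = 2
F′′′(0) = -7

-7*z^3/6 + z^2 - z + 1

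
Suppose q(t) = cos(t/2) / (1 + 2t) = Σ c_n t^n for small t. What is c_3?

Multiply the two series term by term and collect like powers.
q(0) = 1
q′(0) = -2
q′′(0) = 31/4
q′′′(0) = -93/2
The Taylor polynomial is Σ q^(k)(0)/k! · t^k.

-31/4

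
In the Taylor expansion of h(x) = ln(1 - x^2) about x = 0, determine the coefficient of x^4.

Use the known series and substitute for the argument.
So c_4 = h^(4)(0)/4! = -1/2.

-1/2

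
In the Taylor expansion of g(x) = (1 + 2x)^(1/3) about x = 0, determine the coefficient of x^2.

g(0) = 1
g′(0) = 2/3
g′′(0) = -8/9

-4/9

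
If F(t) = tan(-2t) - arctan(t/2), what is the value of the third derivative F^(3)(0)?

-63/4

Expand each term separately and add.
The coefficient of t^3 in the expansion is -21/8, so F′′′(0) = 3! * (-21/8) = -63/4.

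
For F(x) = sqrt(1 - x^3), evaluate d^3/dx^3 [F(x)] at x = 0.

-3

From the series, [x^3] F = -1/2; multiply by 3! = 6 to get -3.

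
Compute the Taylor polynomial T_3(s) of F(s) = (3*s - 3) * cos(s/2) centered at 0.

-3*s^3/8 + 3*s^2/8 + 3*s - 3

Shift and add copies of the series according to the polynomial's terms.
F(0) = -3
F′(0) = 3
F′′(0) = 3/4
F′′′(0) = -9/4
The Taylor polynomial is Σ F^(k)(0)/k! · s^k.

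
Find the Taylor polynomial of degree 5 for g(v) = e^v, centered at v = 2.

(v - 2)^5*e^(2)/120 + (v - 2)^4*e^(2)/24 + (v - 2)^3*e^(2)/6 + (v - 2)^2*e^(2)/2 + (v - 2)*e^(2) + e^(2)

Use the known series and substitute for the argument.
[(v - 2)^0] = e^(2);  [(v - 2)^1] = e^(2);  [(v - 2)^2] = e^(2)/2;  [(v - 2)^3] = e^(2)/6;  [(v - 2)^4] = e^(2)/24;  [(v - 2)^5] = e^(2)/120.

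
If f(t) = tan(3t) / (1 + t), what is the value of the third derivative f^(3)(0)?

72

Write out both Maclaurin series and multiply, keeping only the needed powers.
From the series, [t^3] f = 12; multiply by 3! = 6 to get 72.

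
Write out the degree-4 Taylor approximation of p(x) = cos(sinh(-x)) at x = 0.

-x^4/8 - x^2/2 + 1

Substitute the inner expansion into the outer series and collect powers.
p(0) = 1
p′(0) = 0
p′′(0) = -1
p′′′(0) = 0
p^(4)(0) = -3
Then c_k = p^(k)(0)/k! gives each Taylor coefficient.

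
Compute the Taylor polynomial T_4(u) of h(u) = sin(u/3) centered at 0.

-u^3/162 + u/3

h(0) = 0
h′(0) = 1/3
h′′(0) = 0
h′′′(0) = -1/27
h^(4)(0) = 0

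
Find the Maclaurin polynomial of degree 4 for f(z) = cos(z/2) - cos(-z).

Expand each term separately and add.
[z^0] = 0;  [z^1] = 0;  [z^2] = 3/8;  [z^3] = 0;  [z^4] = -5/128.

-5*z^4/128 + 3*z^2/8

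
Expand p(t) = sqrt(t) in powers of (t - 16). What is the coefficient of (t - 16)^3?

1/16384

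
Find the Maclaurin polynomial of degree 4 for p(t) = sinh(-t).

p(0) = 0
p′(0) = -1
p′′(0) = 0
p′′′(0) = -1
p^(4)(0) = 0

-t^3/6 - t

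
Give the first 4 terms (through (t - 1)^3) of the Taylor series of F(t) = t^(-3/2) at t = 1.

-35*(t - 1)^3/16 + 15*(t - 1)^2/8 - 3*(t - 1)/2 + 1

Apply the Taylor formula c_k = f^(k)(a)/k!.
F(1) = 1
F′(1) = -3/2
F′′(1) = 15/4
F′′′(1) = -105/8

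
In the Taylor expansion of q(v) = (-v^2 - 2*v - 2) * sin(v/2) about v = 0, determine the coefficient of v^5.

Distribute the polynomial across the series and collect like powers.
q(0) = 0
q′(0) = -1
q′′(0) = -2
q′′′(0) = -11/4
q^(4)(0) = 1
q^(5)(0) = 39/16

13/640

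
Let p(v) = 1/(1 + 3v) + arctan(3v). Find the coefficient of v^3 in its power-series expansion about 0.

Add the two expansions coefficient-wise.
p(0) = 1
p′(0) = 0
p′′(0) = 18
p′′′(0) = -216
So c_3 = p′′′(0)/3! = -36.

-36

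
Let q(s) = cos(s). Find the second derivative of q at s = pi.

1

The coefficient of (s - pi)^2 in the expansion is 1/2, so q′′(pi) = 2! * (1/2) = 1.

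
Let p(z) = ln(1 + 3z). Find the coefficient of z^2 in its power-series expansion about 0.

-9/2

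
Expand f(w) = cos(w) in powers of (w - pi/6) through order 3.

f(pi/6) = sqrt(3)/2
f′(pi/6) = -1/2
f′′(pi/6) = -sqrt(3)/2
f′′′(pi/6) = 1/2
Then c_k = f^(k)(pi/6)/k! gives each Taylor coefficient.

(w - pi/6)^3/12 - sqrt(3)*(w - pi/6)^2/4 - (w - pi/6)/2 + sqrt(3)/2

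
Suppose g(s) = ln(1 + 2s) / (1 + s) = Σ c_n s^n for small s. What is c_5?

Multiply the two series term by term and collect like powers.
g(0) = 0
g′(0) = 2
g′′(0) = -8
g′′′(0) = 40
g^(4)(0) = -256
g^(5)(0) = 2048
Dividing each by k! gives the coefficients c_0, ..., c_5.

256/15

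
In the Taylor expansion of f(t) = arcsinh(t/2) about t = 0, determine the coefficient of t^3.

Compute the successive derivatives at the expansion point and divide by k!.
[t^0] = 0;  [t^1] = 1/2;  [t^2] = 0;  [t^3] = -1/48.

-1/48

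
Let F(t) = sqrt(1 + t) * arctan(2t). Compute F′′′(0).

Multiply the two series term by term and collect like powers.
From the series, [t^3] F = -35/12; multiply by 3! = 6 to get -35/2.

-35/2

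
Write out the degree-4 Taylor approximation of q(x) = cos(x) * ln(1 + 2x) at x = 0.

Take the Cauchy product of the two expansions.
q(0) = 0
q′(0) = 2
q′′(0) = -4
q′′′(0) = 10
q^(4)(0) = -72
Then c_k = q^(k)(0)/k! gives each Taylor coefficient.

-3*x^4 + 5*x^3/3 - 2*x^2 + 2*x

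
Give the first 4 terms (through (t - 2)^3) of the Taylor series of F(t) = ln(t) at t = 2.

[(t - 2)^0] = ln(2);  [(t - 2)^1] = 1/2;  [(t - 2)^2] = -1/8;  [(t - 2)^3] = 1/24.

(t - 2)^3/24 - (t - 2)^2/8 + (t - 2)/2 + ln(2)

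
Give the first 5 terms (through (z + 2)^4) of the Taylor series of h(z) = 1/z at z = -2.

h(-2) = -1/2
h′(-2) = -1/4
h′′(-2) = -1/4
h′′′(-2) = -3/8
h^(4)(-2) = -3/4

-(z + 2)^4/32 - (z + 2)^3/16 - (z + 2)^2/8 - (z + 2)/4 - 1/2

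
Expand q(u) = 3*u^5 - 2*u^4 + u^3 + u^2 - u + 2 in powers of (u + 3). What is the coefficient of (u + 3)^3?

q(-3) = -904
q′(-3) = 1451
q′′(-3) = -1852
q′′′(-3) = 1770
So c_3 = q′′′(-3)/3! = 295.

295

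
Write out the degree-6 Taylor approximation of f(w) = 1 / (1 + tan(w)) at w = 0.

Write 1/(1+u) = 1 - u + u^2 - u^3 + ... and substitute the series for u.

122*w^6/45 - 32*w^5/15 + 5*w^4/3 - 4*w^3/3 + w^2 - w + 1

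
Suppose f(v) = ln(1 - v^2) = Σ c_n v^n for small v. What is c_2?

-1

[v^0] = 0;  [v^1] = 0;  [v^2] = -1.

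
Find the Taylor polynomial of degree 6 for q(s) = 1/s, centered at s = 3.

(s - 3)^6/2187 - (s - 3)^5/729 + (s - 3)^4/243 - (s - 3)^3/81 + (s - 3)^2/27 - (s - 3)/9 + 1/3

Compute the successive derivatives at the expansion point and divide by k!.
q(3) = 1/3
q′(3) = -1/9
q′′(3) = 2/27
q′′′(3) = -2/27
q^(4)(3) = 8/81
q^(5)(3) = -40/243
q^(6)(3) = 80/243
Dividing each by k! gives the coefficients c_0, ..., c_6.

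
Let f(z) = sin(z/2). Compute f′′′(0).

-1/8

From the series, [z^3] f = -1/48; multiply by 3! = 6 to get -1/8.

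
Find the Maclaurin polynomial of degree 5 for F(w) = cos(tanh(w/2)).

Plug the Maclaurin series of the inner function into that of the outer and collect terms.
F(0) = 1
F′(0) = 0
F′′(0) = -1/4
F′′′(0) = 0
F^(4)(0) = 9/16
F^(5)(0) = 0

3*w^4/128 - w^2/8 + 1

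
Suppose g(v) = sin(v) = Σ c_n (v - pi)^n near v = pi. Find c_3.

1/6

g(pi) = 0
g′(pi) = -1
g′′(pi) = 0
g′′′(pi) = 1
The Taylor polynomial is Σ g^(k)(pi)/k! · (v - pi)^k.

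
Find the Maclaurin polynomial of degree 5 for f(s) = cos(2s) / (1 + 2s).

-52*s^5/3 + 26*s^4/3 - 4*s^3 + 2*s^2 - 2*s + 1

Write out both Maclaurin series and multiply, keeping only the needed powers.
f(0) = 1
f′(0) = -2
f′′(0) = 4
f′′′(0) = -24
f^(4)(0) = 208
f^(5)(0) = -2080
Then c_k = f^(k)(0)/k! gives each Taylor coefficient.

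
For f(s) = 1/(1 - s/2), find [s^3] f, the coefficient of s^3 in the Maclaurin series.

f(0) = 1
f′(0) = 1/2
f′′(0) = 1/2
f′′′(0) = 3/4

1/8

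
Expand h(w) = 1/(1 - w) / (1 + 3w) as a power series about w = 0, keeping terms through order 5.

-182*w^5 + 61*w^4 - 20*w^3 + 7*w^2 - 2*w + 1

Expand each factor separately, then convolve coefficients.
h(0) = 1
h′(0) = -2
h′′(0) = 14
h′′′(0) = -120
h^(4)(0) = 1464
h^(5)(0) = -21840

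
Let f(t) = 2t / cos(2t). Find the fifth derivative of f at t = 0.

800

Invert the denominator's series and multiply.
From the series, [t^5] f = 20/3; multiply by 5! = 120 to get 800.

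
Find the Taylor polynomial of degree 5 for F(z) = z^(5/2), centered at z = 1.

3*(z - 1)^5/256 - 5*(z - 1)^4/128 + 5*(z - 1)^3/16 + 15*(z - 1)^2/8 + 5*(z - 1)/2 + 1

F(1) = 1
F′(1) = 5/2
F′′(1) = 15/4
F′′′(1) = 15/8
F^(4)(1) = -15/16
F^(5)(1) = 45/32
The Taylor polynomial is Σ F^(k)(1)/k! · (z - 1)^k.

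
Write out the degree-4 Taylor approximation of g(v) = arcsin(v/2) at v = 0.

v^3/48 + v/2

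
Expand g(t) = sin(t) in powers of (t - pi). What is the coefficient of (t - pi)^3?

1/6

g(pi) = 0
g′(pi) = -1
g′′(pi) = 0
g′′′(pi) = 1
So c_3 = g′′′(pi)/3! = 1/6.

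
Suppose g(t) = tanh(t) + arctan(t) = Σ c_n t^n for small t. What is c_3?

Combine the two series term by term.
g(0) = 0
g′(0) = 2
g′′(0) = 0
g′′′(0) = -4
The Taylor polynomial is Σ g^(k)(0)/k! · t^k.

-2/3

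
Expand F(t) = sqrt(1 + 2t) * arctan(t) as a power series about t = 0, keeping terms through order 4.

t^4/6 - 5*t^3/6 + t^2 + t

Multiply the two series term by term and collect like powers.
F(0) = 0
F′(0) = 1
F′′(0) = 2
F′′′(0) = -5
F^(4)(0) = 4
Then c_k = F^(k)(0)/k! gives each Taylor coefficient.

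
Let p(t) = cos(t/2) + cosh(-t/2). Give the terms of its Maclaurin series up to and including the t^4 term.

Expand each term separately and add.
p(0) = 2
p′(0) = 0
p′′(0) = 0
p′′′(0) = 0
p^(4)(0) = 1/8
Dividing each by k! gives the coefficients c_0, ..., c_4.

t^4/192 + 2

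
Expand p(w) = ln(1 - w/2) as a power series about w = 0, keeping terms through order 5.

-w^5/160 - w^4/64 - w^3/24 - w^2/8 - w/2

[w^0] = 0;  [w^1] = -1/2;  [w^2] = -1/8;  [w^3] = -1/24;  [w^4] = -1/64;  [w^5] = -1/160.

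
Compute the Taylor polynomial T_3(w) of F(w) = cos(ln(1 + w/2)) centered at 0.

w^3/16 - w^2/8 + 1

Compose series: expand the inner function first, then feed it into the outer expansion.
F(0) = 1
F′(0) = 0
F′′(0) = -1/4
F′′′(0) = 3/8
Dividing each by k! gives the coefficients c_0, ..., c_3.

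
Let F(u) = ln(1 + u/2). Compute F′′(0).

From the series, [u^2] F = -1/8; multiply by 2! = 2 to get -1/4.

-1/4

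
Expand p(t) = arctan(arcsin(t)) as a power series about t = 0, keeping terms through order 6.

13*t^5/120 - t^3/6 + t

Let u equal the inner series; expand the outer function in u and truncate.
[t^0] = 0;  [t^1] = 1;  [t^2] = 0;  [t^3] = -1/6;  [t^4] = 0;  [t^5] = 13/120;  [t^6] = 0.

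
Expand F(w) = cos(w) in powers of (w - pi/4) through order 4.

F(pi/4) = sqrt(2)/2
F′(pi/4) = -sqrt(2)/2
F′′(pi/4) = -sqrt(2)/2
F′′′(pi/4) = sqrt(2)/2
F^(4)(pi/4) = sqrt(2)/2
Dividing each by k! gives the coefficients c_0, ..., c_4.

sqrt(2)*(w - pi/4)^4/48 + sqrt(2)*(w - pi/4)^3/12 - sqrt(2)*(w - pi/4)^2/4 - sqrt(2)*(w - pi/4)/2 + sqrt(2)/2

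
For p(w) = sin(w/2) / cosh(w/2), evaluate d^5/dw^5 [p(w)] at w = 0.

9/8

Invert the denominator's series and multiply.
From the series, [w^5] p = 3/320; multiply by 5! = 120 to get 9/8.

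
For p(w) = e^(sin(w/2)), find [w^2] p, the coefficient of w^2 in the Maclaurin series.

Substitute the inner expansion into the outer series and collect powers.
[w^0] = 1;  [w^1] = 1/2;  [w^2] = 1/8.
So c_2 = p′′(0)/2! = 1/8.

1/8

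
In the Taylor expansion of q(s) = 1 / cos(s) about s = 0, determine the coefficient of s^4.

Write the quotient as an unknown series and match coefficients against numerator = denominator · series.
[s^0] = 1;  [s^1] = 0;  [s^2] = 1/2;  [s^3] = 0;  [s^4] = 5/24.

5/24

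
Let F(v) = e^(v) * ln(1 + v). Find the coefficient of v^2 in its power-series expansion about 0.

1/2

Expand each factor separately, then convolve coefficients.
F(0) = 0
F′(0) = 1
F′′(0) = 1
So c_2 = F′′(0)/2! = 1/2.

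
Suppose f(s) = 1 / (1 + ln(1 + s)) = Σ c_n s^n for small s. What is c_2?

Expand as Σ (-1)^k u^k with u equal to the inner function's series.
f(0) = 1
f′(0) = -1
f′′(0) = 3
Then c_k = f^(k)(0)/k! gives each Taylor coefficient.

3/2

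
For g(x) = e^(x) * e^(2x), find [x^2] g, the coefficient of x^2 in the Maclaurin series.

9/2

Take the Cauchy product of the two expansions.
g(0) = 1
g′(0) = 3
g′′(0) = 9
So c_2 = g′′(0)/2! = 9/2.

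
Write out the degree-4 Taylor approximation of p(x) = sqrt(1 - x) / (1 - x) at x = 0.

Expand each factor separately, then convolve coefficients.
p(0) = 1
p′(0) = 1/2
p′′(0) = 3/4
p′′′(0) = 15/8
p^(4)(0) = 105/16

35*x^4/128 + 5*x^3/16 + 3*x^2/8 + x/2 + 1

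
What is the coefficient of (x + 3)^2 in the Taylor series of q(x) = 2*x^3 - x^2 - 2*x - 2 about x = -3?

-19

q(-3) = -59
q′(-3) = 58
q′′(-3) = -38
So c_2 = q′′(-3)/2! = -19.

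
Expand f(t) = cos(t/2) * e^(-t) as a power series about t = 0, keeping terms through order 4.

Multiply the two series term by term and collect like powers.
f(0) = 1
f′(0) = -1
f′′(0) = 3/4
f′′′(0) = -1/4
f^(4)(0) = -7/16

-7*t^4/384 - t^3/24 + 3*t^2/8 - t + 1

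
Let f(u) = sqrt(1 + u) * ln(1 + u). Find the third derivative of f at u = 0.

Take the Cauchy product of the two expansions.
From the series, [u^3] f = -1/24; multiply by 3! = 6 to get -1/4.

-1/4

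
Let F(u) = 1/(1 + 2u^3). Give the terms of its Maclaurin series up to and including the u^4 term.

1 - 2*u^3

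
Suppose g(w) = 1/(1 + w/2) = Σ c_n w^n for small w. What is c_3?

g(0) = 1
g′(0) = -1/2
g′′(0) = 1/2
g′′′(0) = -3/4

-1/8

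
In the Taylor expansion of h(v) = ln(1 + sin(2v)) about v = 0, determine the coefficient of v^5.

Plug the Maclaurin series of the inner function into that of the outer and collect terms.
h(0) = 0
h′(0) = 2
h′′(0) = -4
h′′′(0) = 8
h^(4)(0) = -32
h^(5)(0) = 160
So c_5 = h^(5)(0)/5! = 4/3.

4/3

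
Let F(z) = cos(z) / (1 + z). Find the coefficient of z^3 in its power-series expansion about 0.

Expand each factor separately, then convolve coefficients.
F(0) = 1
F′(0) = -1
F′′(0) = 1
F′′′(0) = -3
The Taylor polynomial is Σ F^(k)(0)/k! · z^k.

-1/2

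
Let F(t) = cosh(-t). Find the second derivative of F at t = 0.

1

Differentiate repeatedly and evaluate at the center.
The coefficient of t^2 in the expansion is 1/2, so F′′(0) = 2! * (1/2) = 1.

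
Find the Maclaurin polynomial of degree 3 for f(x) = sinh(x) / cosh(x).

-x^3/3 + x

Write the quotient as an unknown series and match coefficients against numerator = denominator · series.
[x^0] = 0;  [x^1] = 1;  [x^2] = 0;  [x^3] = -1/3.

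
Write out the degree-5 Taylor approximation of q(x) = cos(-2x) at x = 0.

q(0) = 1
q′(0) = 0
q′′(0) = -4
q′′′(0) = 0
q^(4)(0) = 16
q^(5)(0) = 0

2*x^4/3 - 2*x^2 + 1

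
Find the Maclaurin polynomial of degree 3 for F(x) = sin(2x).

-4*x^3/3 + 2*x

[x^0] = 0;  [x^1] = 2;  [x^2] = 0;  [x^3] = -4/3.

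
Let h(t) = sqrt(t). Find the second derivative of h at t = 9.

The coefficient of (t - 9)^2 in the expansion is -1/216, so h′′(9) = 2! * (-1/216) = -1/108.

-1/108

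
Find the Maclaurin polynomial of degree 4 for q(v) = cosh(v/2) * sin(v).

-v^3/24 + v

Write out both Maclaurin series and multiply, keeping only the needed powers.
q(0) = 0
q′(0) = 1
q′′(0) = 0
q′′′(0) = -1/4
q^(4)(0) = 0
The Taylor polynomial is Σ q^(k)(0)/k! · v^k.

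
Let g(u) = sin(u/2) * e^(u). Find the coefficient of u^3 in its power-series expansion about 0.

11/48

Expand each factor separately, then convolve coefficients.
g(0) = 0
g′(0) = 1/2
g′′(0) = 1
g′′′(0) = 11/8
Dividing each by k! gives the coefficients c_0, ..., c_3.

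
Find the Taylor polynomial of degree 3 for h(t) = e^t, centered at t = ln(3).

(t - ln(3))^3/2 + 3*(t - ln(3))^2/2 + 3*(t - ln(3)) + 3

[(t - ln(3))^0] = 3;  [(t - ln(3))^1] = 3;  [(t - ln(3))^2] = 3/2;  [(t - ln(3))^3] = 1/2.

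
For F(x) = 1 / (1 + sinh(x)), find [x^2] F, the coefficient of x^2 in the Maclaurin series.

1

Write 1/(1+u) = 1 - u + u^2 - u^3 + ... and substitute the series for u.
F(0) = 1
F′(0) = -1
F′′(0) = 2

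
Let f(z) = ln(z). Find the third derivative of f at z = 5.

The coefficient of (z - 5)^3 in the expansion is 1/375, so f′′′(5) = 3! * (1/375) = 2/125.

2/125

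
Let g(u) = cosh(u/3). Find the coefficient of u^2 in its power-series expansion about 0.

g(0) = 1
g′(0) = 0
g′′(0) = 1/9
Then c_k = g^(k)(0)/k! gives each Taylor coefficient.

1/18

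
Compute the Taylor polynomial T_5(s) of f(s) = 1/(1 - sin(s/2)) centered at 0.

61*s^5/3840 + s^4/24 + 5*s^3/48 + s^2/4 + s/2 + 1

Substitute the inner expansion into the outer series and collect powers.
f(0) = 1
f′(0) = 1/2
f′′(0) = 1/2
f′′′(0) = 5/8
f^(4)(0) = 1
f^(5)(0) = 61/32
Dividing each by k! gives the coefficients c_0, ..., c_5.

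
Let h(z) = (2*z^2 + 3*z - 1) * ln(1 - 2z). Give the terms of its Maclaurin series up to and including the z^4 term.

-8*z^4 - 22*z^3/3 - 4*z^2 + 2*z

Shift and add copies of the series according to the polynomial's terms.
h(0) = 0
h′(0) = 2
h′′(0) = -8
h′′′(0) = -44
h^(4)(0) = -192
Then c_k = h^(k)(0)/k! gives each Taylor coefficient.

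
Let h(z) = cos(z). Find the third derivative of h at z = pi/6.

Apply the Taylor formula c_k = f^(k)(a)/k!.
The coefficient of (z - pi/6)^3 in the expansion is 1/12, so h′′′(pi/6) = 3! * (1/12) = 1/2.

1/2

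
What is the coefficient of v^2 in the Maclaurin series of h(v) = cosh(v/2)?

Use the known series and substitute for the argument.
h(0) = 1
h′(0) = 0
h′′(0) = 1/4
So c_2 = h′′(0)/2! = 1/8.

1/8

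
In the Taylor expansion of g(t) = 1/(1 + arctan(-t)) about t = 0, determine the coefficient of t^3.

2/3

Let u equal the inner series; expand the outer function in u and truncate.
g(0) = 1
g′(0) = 1
g′′(0) = 2
g′′′(0) = 4
Then c_k = g^(k)(0)/k! gives each Taylor coefficient.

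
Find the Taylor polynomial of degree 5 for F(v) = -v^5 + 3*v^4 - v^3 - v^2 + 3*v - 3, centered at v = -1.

-(v + 1)^5 + 8*(v + 1)^4 - 23*(v + 1)^3 + 30*(v + 1)^2 - 15*(v + 1) - 2

Apply the Taylor formula c_k = f^(k)(a)/k!.
F(-1) = -2
F′(-1) = -15
F′′(-1) = 60
F′′′(-1) = -138
F^(4)(-1) = 192
F^(5)(-1) = -120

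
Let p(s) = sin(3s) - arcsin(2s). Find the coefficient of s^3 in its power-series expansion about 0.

-35/6

Add the two expansions coefficient-wise.
p(0) = 0
p′(0) = 1
p′′(0) = 0
p′′′(0) = -35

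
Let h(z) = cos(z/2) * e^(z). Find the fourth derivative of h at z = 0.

Take the Cauchy product of the two expansions.
The coefficient of z^4 in the expansion is -7/384, so h^(4)(0) = 4! * (-7/384) = -7/16.

-7/16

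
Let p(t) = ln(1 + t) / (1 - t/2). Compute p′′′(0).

2

Multiply the two series term by term and collect like powers.
From the series, [t^3] p = 1/3; multiply by 3! = 6 to get 2.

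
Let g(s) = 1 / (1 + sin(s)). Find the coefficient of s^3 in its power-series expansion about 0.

Use the geometric series for the reciprocal, then substitute.
g(0) = 1
g′(0) = -1
g′′(0) = 2
g′′′(0) = -5
So c_3 = g′′′(0)/3! = -5/6.

-5/6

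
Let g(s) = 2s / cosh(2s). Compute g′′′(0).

-24

Divide the numerator series by the denominator series (power-series long division).
The coefficient of s^3 in the expansion is -4, so g′′′(0) = 3! * (-4) = -24.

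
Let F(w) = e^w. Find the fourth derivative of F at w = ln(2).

From the series, [(w - ln(2))^4] F = 1/12; multiply by 4! = 24 to get 2.

2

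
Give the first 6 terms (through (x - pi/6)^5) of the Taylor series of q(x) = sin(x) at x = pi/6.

sqrt(3)*(x - pi/6)^5/240 + (x - pi/6)^4/48 - sqrt(3)*(x - pi/6)^3/12 - (x - pi/6)^2/4 + sqrt(3)*(x - pi/6)/2 + 1/2

q(pi/6) = 1/2
q′(pi/6) = sqrt(3)/2
q′′(pi/6) = -1/2
q′′′(pi/6) = -sqrt(3)/2
q^(4)(pi/6) = 1/2
q^(5)(pi/6) = sqrt(3)/2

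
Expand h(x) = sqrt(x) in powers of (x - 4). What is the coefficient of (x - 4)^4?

-5/16384

c_4 = h^(4)(4)/4! = -5/16384.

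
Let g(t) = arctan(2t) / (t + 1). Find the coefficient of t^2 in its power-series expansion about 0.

-2

Use 1/(1 - r) = Σ r^k on the denominator, then take the Cauchy product.
g(0) = 0
g′(0) = 2
g′′(0) = -4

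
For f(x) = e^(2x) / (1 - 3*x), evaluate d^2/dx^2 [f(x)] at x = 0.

34

Use 1/(1 - r) = Σ r^k on the denominator, then take the Cauchy product.
The coefficient of x^2 in the expansion is 17, so f′′(0) = 2! * (17) = 34.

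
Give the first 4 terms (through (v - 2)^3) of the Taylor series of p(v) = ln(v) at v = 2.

Apply the Taylor formula c_k = f^(k)(a)/k!.
p(2) = ln(2)
p′(2) = 1/2
p′′(2) = -1/4
p′′′(2) = 1/4

(v - 2)^3/24 - (v - 2)^2/8 + (v - 2)/2 + ln(2)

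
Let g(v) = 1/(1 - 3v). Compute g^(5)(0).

Apply the Taylor formula c_k = f^(k)(a)/k!.
From the series, [v^5] g = 243; multiply by 5! = 120 to get 29160.

29160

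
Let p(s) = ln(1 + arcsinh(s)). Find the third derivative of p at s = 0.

1

Let u equal the inner series; expand the outer function in u and truncate.
The coefficient of s^3 in the expansion is 1/6, so p′′′(0) = 3! * (1/6) = 1.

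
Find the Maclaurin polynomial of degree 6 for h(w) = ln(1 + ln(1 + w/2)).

Let u equal the inner series; expand the outer function in u and truncate.
h(0) = 0
h′(0) = 1/2
h′′(0) = -1/2
h′′′(0) = 7/8
h^(4)(0) = -35/16
h^(5)(0) = 57/8
h^(6)(0) = -917/32

-917*w^6/23040 + 19*w^5/320 - 35*w^4/384 + 7*w^3/48 - w^2/4 + w/2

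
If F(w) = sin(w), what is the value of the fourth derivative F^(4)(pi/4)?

sqrt(2)/2

The coefficient of (w - pi/4)^4 in the expansion is sqrt(2)/48, so F^(4)(pi/4) = 4! * (sqrt(2)/48) = sqrt(2)/2.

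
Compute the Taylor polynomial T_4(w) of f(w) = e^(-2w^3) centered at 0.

1 - 2*w^3

Apply the Taylor formula c_k = f^(k)(a)/k!.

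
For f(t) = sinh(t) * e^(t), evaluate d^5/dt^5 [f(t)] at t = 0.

16

Take the Cauchy product of the two expansions.
The coefficient of t^5 in the expansion is 2/15, so f^(5)(0) = 5! * (2/15) = 16.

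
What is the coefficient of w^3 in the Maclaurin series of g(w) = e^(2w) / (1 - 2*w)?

Multiply the numerator's expansion by the denominator's geometric series.

64/3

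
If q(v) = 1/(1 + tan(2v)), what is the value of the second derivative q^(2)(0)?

Substitute the inner expansion into the outer series and collect powers.
The coefficient of v^2 in the expansion is 4, so q′′(0) = 2! * (4) = 8.

8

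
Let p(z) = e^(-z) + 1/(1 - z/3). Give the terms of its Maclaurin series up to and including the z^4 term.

Add the two expansions coefficient-wise.
p(0) = 2
p′(0) = -2/3
p′′(0) = 11/9
p′′′(0) = -7/9
p^(4)(0) = 35/27
Dividing each by k! gives the coefficients c_0, ..., c_4.

35*z^4/648 - 7*z^3/54 + 11*z^2/18 - 2*z/3 + 2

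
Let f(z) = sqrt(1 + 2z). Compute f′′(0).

The coefficient of z^2 in the expansion is -1/2, so f′′(0) = 2! * (-1/2) = -1.

-1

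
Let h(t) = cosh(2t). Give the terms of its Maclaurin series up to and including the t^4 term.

2*t^4/3 + 2*t^2 + 1

[t^0] = 1;  [t^1] = 0;  [t^2] = 2;  [t^3] = 0;  [t^4] = 2/3.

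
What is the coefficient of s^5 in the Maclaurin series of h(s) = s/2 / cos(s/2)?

Divide the numerator series by the denominator series (power-series long division).

5/768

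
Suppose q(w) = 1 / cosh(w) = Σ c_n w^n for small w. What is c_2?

Write the quotient as an unknown series and match coefficients against numerator = denominator · series.

-1/2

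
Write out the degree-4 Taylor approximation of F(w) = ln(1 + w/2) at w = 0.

[w^0] = 0;  [w^1] = 1/2;  [w^2] = -1/8;  [w^3] = 1/24;  [w^4] = -1/64.

-w^4/64 + w^3/24 - w^2/8 + w/2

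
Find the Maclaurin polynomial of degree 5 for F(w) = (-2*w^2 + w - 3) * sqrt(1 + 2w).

-17*w^5/4 + 27*w^4/8 - 4*w^3 + w^2/2 - 2*w - 3

Distribute the polynomial across the series and collect like powers.
F(0) = -3
F′(0) = -2
F′′(0) = 1
F′′′(0) = -24
F^(4)(0) = 81
F^(5)(0) = -510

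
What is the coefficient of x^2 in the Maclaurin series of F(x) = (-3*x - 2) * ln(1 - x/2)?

Multiply each power in the prefactor through the base expansion.

7/4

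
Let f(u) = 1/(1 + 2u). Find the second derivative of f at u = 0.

Compute the successive derivatives at the expansion point and divide by k!.
From the series, [u^2] f = 4; multiply by 2! = 2 to get 8.

8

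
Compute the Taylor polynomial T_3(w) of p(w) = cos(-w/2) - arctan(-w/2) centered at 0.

-w^3/24 - w^2/8 + w/2 + 1

Expand each term separately and add.
p(0) = 1
p′(0) = 1/2
p′′(0) = -1/4
p′′′(0) = -1/4
Dividing each by k! gives the coefficients c_0, ..., c_3.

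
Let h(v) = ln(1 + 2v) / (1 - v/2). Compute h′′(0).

-2

Expand each factor separately, then convolve coefficients.
From the series, [v^2] h = -1; multiply by 2! = 2 to get -2.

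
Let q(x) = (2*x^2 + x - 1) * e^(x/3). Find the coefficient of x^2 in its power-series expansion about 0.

Multiply each power in the prefactor through the base expansion.
q(0) = -1
q′(0) = 2/3
q′′(0) = 41/9
Then c_k = q^(k)(0)/k! gives each Taylor coefficient.

41/18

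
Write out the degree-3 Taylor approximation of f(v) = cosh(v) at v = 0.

v^2/2 + 1

f(0) = 1
f′(0) = 0
f′′(0) = 1
f′′′(0) = 0
The Taylor polynomial is Σ f^(k)(0)/k! · v^k.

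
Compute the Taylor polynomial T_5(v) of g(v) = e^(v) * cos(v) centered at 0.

Take the Cauchy product of the two expansions.
g(0) = 1
g′(0) = 1
g′′(0) = 0
g′′′(0) = -2
g^(4)(0) = -4
g^(5)(0) = -4
The Taylor polynomial is Σ g^(k)(0)/k! · v^k.

-v^5/30 - v^4/6 - v^3/3 + v + 1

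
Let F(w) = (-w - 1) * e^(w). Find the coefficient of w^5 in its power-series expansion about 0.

-1/20

Distribute the polynomial across the series and collect like powers.
F(0) = -1
F′(0) = -2
F′′(0) = -3
F′′′(0) = -4
F^(4)(0) = -5
F^(5)(0) = -6
So c_5 = F^(5)(0)/5! = -1/20.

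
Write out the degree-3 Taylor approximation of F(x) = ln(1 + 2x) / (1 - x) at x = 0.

Expand each factor separately, then convolve coefficients.
[x^0] = 0;  [x^1] = 2;  [x^2] = 0;  [x^3] = 8/3.

8*x^3/3 + 2*x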